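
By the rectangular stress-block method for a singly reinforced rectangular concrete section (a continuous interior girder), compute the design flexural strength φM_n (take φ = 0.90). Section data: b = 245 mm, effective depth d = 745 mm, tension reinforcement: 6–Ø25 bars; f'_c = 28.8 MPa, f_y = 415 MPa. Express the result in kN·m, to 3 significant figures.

A_s = 6 × 491 = 2946 mm².
T = A_s f_y = 2946 × 415 = 1222590 N = 1222.59 kN.
From C = T: a = T/(0.85 f'_c b) = 1222590/(0.85 × 28.8 × 245) = 203.85 mm.
M_n = T(d − a/2) = 1222.59 kN × (745 − 101.925) mm = 786.22 kN·m.
φM_n = 0.90 × 786.22 = 707.60 kN·m.

φM_n ≈ 708 kN·m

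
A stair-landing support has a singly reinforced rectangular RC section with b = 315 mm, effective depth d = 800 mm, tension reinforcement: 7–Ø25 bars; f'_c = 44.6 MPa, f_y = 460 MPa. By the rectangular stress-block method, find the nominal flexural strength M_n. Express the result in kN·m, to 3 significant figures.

M_n ≈ 1160 kN·m

A_s = 7 × 491 = 3437 mm².
T = A_s f_y = 3437 × 460 = 1581020 N = 1581.02 kN.
From C = T: a = T/(0.85 f'_c b) = 1581020/(0.85 × 44.6 × 315) = 132.40 mm.
M_n = T(d − a/2) = 1581.02 kN × (800 − 66.2) mm = 1160.15 kN·m.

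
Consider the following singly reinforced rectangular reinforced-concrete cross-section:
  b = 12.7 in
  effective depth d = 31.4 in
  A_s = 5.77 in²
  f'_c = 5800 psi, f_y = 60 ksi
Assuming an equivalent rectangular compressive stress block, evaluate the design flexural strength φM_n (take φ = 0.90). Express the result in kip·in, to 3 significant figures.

φM_n ≈ 8920 kip·in

T = A_s f_y = 5.77 × 60 = 346.2 kips.
a = T/(0.85 f'_c b) = 346.2/(0.85 × 5.8 × 12.7) = 5.529 in.
M_n = T(d − a/2) = 346.2 × (31.4 − 2.7645) = 9913.6 kip·in.
φM_n = 0.90 × 9913.6 = 8922.2 kip·in.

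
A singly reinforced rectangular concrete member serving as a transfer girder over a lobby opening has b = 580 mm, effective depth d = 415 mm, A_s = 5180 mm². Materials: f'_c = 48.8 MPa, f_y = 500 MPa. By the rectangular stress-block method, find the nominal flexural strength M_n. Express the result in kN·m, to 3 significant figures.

M_n ≈ 935 kN·m

T = A_s f_y = 5180 × 500 = 2590000 N = 2590 kN.
From C = T: a = T/(0.85 f'_c b) = 2590000/(0.85 × 48.8 × 580) = 107.65 mm.
M_n = T(d − a/2) = 2590 kN × (415 − 53.825) mm = 935.44 kN·m.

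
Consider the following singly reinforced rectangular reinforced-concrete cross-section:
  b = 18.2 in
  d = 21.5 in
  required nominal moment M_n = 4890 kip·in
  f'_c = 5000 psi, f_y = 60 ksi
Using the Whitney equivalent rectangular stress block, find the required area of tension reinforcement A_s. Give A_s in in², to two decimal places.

From M_n = 0.85 f'_c a b (d − a/2):
a = d − √(d² − 2M_n/(0.85 f'_c b)) = 21.5 − √(21.5² − 2 × 4890/(0.85 × 5 × 18.2)) = 3.175 in.
A_s = 0.85 f'_c a b / f_y = 0.85 × 5 × 3.175 × 18.2 / 60 = 4.093 in².

A_s ≈ 4.09 in²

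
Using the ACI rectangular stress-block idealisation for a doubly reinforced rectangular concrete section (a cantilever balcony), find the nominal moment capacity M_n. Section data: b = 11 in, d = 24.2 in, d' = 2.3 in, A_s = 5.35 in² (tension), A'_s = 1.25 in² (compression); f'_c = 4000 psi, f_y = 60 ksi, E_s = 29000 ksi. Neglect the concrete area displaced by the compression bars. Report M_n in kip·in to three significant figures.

M_n ≈ 6790 kip·in

Assume both steels yield.
a = (A_s − A'_s) f_y/(0.85 f'_c b) = (5.35 − 1.25) × 60/(0.85 × 4 × 11) = 6.578 in.
c = a/β₁ = 6.578/0.85 = 7.739 in; ε'_s = 0.003(c − d')/c = 0.0021 ≥ ε_y = 0.0021, so the compression steel yields.
M_n = (A_s − A'_s) f_y (d − a/2) + A'_s f_y (d − d') = 246 × (24.2 − 3.289) + 75 × (24.2 − 2.3) = 5144.1 + 1642.5 = 6786.6 kip·in.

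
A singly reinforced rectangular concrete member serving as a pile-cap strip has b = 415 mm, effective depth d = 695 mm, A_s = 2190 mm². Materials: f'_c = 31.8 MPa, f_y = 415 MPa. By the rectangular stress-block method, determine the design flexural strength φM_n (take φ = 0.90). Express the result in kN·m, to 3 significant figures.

T = A_s f_y = 2190 × 415 = 908850 N = 908.85 kN.
From C = T: a = T/(0.85 f'_c b) = 908850/(0.85 × 31.8 × 415) = 81.02 mm.
M_n = T(d − a/2) = 908.85 kN × (695 − 40.51) mm = 594.83 kN·m.
φM_n = 0.90 × 594.83 = 535.35 kN·m.

φM_n ≈ 535 kN·m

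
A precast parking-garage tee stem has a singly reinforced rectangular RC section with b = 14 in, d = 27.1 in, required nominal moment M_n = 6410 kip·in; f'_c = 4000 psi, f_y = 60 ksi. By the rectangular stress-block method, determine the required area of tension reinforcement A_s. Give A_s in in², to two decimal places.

From M_n = 0.85 f'_c a b (d − a/2):
a = d − √(d² − 2M_n/(0.85 f'_c b)) = 27.1 − √(27.1² − 2 × 6410/(0.85 × 4 × 14)) = 5.534 in.
A_s = 0.85 f'_c a b / f_y = 0.85 × 4 × 5.534 × 14 / 60 = 4.390 in².

A_s ≈ 4.39 in²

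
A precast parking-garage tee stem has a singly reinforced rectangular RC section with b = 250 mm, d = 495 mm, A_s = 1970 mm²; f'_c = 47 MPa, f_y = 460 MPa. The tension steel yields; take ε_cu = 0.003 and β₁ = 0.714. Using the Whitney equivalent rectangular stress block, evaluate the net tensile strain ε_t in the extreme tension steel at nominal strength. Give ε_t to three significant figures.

ε_t ≈ 0.00869

a = A_s f_y/(0.85 f'_c b) = 90.73 mm.
β₁ = 0.714, so c = a/β₁ = 90.73/0.714 = 127.07 mm.
From the linear strain diagram with ε_cu = 0.003: ε_t = 0.003 (d − c)/c = 0.003 × (495 − 127.07)/127.07 = 0.00869.
Since ε_t ≥ 0.005, the section is tension-controlled.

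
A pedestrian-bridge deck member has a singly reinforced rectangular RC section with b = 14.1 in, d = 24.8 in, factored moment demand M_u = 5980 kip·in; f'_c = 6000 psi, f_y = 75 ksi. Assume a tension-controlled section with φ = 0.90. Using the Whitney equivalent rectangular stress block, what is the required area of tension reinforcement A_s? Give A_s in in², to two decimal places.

A_s ≈ 3.89 in²

M_n = M_u/φ = 5980/0.90 = 6644.44 kip·in.
From M_n = 0.85 f'_c a b (d − a/2):
a = d − √(d² − 2M_n/(0.85 f'_c b)) = 24.8 − √(24.8² − 2 × 6644.44/(0.85 × 6 × 14.1)) = 4.058 in.
A_s = 0.85 f'_c a b / f_y = 0.85 × 6 × 4.058 × 14.1 / 75 = 3.891 in².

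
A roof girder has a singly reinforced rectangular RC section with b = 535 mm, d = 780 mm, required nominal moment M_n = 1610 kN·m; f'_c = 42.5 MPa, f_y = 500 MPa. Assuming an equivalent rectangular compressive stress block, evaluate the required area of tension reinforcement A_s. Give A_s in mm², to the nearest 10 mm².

A_s ≈ 4460 mm²

With M_n = 0.85 f'_c a b (d − a/2), solve the quadratic for a:
a = d − √(d² − 2M_n/(0.85 f'_c b)) = 780 − √(780² − 2 × 1610×10⁶/(0.85 × 42.5 × 535)) = 115.33 mm.
A_s = 0.85 f'_c a b / f_y = 0.85 × 42.5 × 115.33 × 535 / 500 = 4457.9 mm².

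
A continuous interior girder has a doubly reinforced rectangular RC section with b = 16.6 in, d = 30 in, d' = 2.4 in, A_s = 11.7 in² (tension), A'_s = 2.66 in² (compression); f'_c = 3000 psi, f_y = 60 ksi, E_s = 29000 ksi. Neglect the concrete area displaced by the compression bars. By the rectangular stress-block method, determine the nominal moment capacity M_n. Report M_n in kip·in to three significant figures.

Assume both steels yield.
a = (A_s − A'_s) f_y/(0.85 f'_c b) = (11.7 − 2.66) × 60/(0.85 × 3 × 16.6) = 12.814 in.
c = a/β₁ = 12.814/0.85 = 15.075 in; ε'_s = 0.003(c − d')/c = 0.0025 ≥ ε_y = 0.0021, so the compression steel yields.
M_n = (A_s − A'_s) f_y (d − a/2) + A'_s f_y (d − d') = 542.4 × (30 − 6.407) + 159.6 × (30 − 2.4) = 12796.8 + 4405.0 = 17201.8 kip·in.

M_n ≈ 17200 kip·in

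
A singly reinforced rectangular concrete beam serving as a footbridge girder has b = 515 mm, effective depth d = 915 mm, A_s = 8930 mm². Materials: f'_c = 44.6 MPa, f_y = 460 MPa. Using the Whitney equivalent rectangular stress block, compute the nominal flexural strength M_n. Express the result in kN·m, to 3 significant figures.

T = A_s f_y = 8930 × 460 = 4107800 N = 4107.8 kN.
From C = T: a = T/(0.85 f'_c b) = 4107800/(0.85 × 44.6 × 515) = 210.40 mm.
M_n = T(d − a/2) = 4107.8 kN × (915 − 105.2) mm = 3326.50 kN·m.

M_n ≈ 3330 kN·m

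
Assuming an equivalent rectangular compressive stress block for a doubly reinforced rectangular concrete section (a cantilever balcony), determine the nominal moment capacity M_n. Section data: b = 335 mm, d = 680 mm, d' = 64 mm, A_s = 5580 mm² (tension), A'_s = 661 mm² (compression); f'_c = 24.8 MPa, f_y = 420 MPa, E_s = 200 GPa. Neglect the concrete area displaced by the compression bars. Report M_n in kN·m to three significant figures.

Assume both tension and compression steel yield.
Net tension couple steel: A_s − A'_s = 4919 mm².
a = (A_s − A'_s) f_y / (0.85 f'_c b) = 2065980/(0.85 × 24.8 × 335) = 292.56 mm.
c = a/β₁ = 292.56/0.85 = 344.19 mm; ε'_s = 0.003(c − d')/c = 0.0024 ≥ f_y/E_s = 0.0021, so compression steel does yield.
M_n = (A_s − A'_s) f_y (d − a/2) + A'_s f_y (d − d') = [2065980 × (680 − 146.28) + 277620 × (680 − 64)] × 10⁻⁶ = 1102.65 + 171.01 = 1273.66 kN·m.

M_n ≈ 1270 kN·m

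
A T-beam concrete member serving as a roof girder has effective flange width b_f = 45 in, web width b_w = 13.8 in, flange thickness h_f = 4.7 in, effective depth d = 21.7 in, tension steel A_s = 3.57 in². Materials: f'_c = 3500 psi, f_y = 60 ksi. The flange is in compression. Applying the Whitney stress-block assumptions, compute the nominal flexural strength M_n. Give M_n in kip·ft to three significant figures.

M_n ≈ 373 kip·ft

Tension: T = A_s f_y = 3.57 × 60 = 214.2 kips.
Try a within the flange: a = T/(0.85 f'_c b_f) = 214.2/(0.85 × 3.5 × 45) = 1.600 in.
Since a = 1.600 ≤ h_f = 4.7 in, the stress block lies entirely in the flange; analyse as a rectangular beam of width b_f.
M_n = T(d − a/2) = 214.2 × (21.7 − 0.8) = 4476.8 kip·in.
M_n = 4476.8/12 = 373.07 kip·ft.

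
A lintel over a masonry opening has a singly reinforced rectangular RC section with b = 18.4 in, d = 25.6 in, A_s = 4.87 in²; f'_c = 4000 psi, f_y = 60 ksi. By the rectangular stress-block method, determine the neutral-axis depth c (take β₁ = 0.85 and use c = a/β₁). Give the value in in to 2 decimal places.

c ≈ 5.49 in

T = A_s f_y = 4.87 × 60 = 292.2 kips.
a = T/(0.85 f'_c b) = 292.2/(0.85 × 4 × 18.4) = 4.6707 in.
With β₁ = 0.85, c = a/β₁ = 4.6707/0.85 = 5.49 in.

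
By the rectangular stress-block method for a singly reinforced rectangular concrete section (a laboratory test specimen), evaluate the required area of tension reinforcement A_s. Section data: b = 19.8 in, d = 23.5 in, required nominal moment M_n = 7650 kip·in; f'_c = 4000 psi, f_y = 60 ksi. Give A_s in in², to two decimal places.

A_s ≈ 6.14 in²

From M_n = 0.85 f'_c a b (d − a/2):
a = d − √(d² − 2M_n/(0.85 f'_c b)) = 23.5 − √(23.5² − 2 × 7650/(0.85 × 4 × 19.8)) = 5.473 in.
A_s = 0.85 f'_c a b / f_y = 0.85 × 4 × 5.473 × 19.8 / 60 = 6.141 in².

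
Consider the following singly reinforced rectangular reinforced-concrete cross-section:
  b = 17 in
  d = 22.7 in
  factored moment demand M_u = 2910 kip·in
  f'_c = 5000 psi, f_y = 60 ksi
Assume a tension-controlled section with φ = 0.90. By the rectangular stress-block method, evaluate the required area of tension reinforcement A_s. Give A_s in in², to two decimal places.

M_n = M_u/φ = 2910/0.90 = 3233.33 kip·in.
From M_n = 0.85 f'_c a b (d − a/2):
a = d − √(d² − 2M_n/(0.85 f'_c b)) = 22.7 − √(22.7² − 2 × 3233.33/(0.85 × 5 × 17)) = 2.065 in.
A_s = 0.85 f'_c a b / f_y = 0.85 × 5 × 2.065 × 17 / 60 = 2.487 in².

A_s ≈ 2.49 in²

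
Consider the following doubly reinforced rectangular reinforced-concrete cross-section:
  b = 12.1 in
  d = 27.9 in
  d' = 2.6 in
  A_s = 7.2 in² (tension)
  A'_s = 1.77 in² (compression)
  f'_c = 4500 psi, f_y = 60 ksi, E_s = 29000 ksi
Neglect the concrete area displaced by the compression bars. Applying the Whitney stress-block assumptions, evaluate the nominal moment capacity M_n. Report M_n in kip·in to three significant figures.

Assume both steels yield.
a = (A_s − A'_s) f_y/(0.85 f'_c b) = (7.2 − 1.77) × 60/(0.85 × 4.5 × 12.1) = 7.039 in.
c = a/β₁ = 7.039/0.825 = 8.532 in; ε'_s = 0.003(c − d')/c = 0.0021 ≥ ε_y = 0.0021, so the compression steel yields.
M_n = (A_s − A'_s) f_y (d − a/2) + A'_s f_y (d − d') = 325.8 × (27.9 − 3.5195) + 106.2 × (27.9 − 2.6) = 7943.2 + 2686.9 = 10630.1 kip·in.

M_n ≈ 10600 kip·in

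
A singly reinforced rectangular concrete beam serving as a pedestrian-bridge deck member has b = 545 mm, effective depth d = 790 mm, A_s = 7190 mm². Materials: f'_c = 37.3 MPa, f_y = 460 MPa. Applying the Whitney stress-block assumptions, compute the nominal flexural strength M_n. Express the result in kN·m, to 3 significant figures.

M_n ≈ 2300 kN·m

T = A_s f_y = 7190 × 460 = 3307400 N = 3307.4 kN.
From C = T: a = T/(0.85 f'_c b) = 3307400/(0.85 × 37.3 × 545) = 191.41 mm.
M_n = T(d − a/2) = 3307.4 kN × (790 − 95.705) mm = 2296.31 kN·m.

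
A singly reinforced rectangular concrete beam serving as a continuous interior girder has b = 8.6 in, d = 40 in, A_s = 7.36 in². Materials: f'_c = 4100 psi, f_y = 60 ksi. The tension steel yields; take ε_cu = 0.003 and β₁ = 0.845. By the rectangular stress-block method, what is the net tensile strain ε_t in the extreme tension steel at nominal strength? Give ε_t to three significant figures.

a = A_s f_y/(0.85 f'_c b) = 14.734 in.
β₁ = 0.845, so c = a/β₁ = 14.734/0.845 = 17.437 in.
From the linear strain diagram with ε_cu = 0.003: ε_t = 0.003 (d − c)/c = 0.003 × (40 − 17.437)/17.437 = 0.00388.
ε_t < 0.004 — the section is over-reinforced for flexure under ACI limits.

ε_t ≈ 0.00388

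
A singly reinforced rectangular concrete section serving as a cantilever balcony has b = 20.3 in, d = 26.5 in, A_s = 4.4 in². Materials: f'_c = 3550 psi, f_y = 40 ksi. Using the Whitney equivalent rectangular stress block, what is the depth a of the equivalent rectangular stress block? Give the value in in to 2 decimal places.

a ≈ 2.87 in

T = A_s f_y = 4.4 × 40 = 176 kips.
a = T/(0.85 f'_c b) = 176/(0.85 × 3.55 × 20.3) = 2.87 in.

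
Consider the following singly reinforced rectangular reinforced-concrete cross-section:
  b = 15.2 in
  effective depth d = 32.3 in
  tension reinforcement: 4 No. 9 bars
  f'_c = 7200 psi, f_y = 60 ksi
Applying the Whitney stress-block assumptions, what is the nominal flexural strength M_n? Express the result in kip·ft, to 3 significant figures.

A_s = 4 × 1 = 4 in².
T = A_s f_y = 4 × 60 = 240 kips.
a = T/(0.85 f'_c b) = 240/(0.85 × 7.2 × 15.2) = 2.580 in.
M_n = T(d − a/2) = 240 × (32.3 − 1.29) = 7442.4 kip·in = 7442.4/12 = 620.20 kip·ft.

M_n ≈ 620 kip·ft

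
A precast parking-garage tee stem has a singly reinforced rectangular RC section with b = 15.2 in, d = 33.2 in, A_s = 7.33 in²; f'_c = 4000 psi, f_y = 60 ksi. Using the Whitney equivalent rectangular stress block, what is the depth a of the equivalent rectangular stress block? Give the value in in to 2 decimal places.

T = A_s f_y = 7.33 × 60 = 439.8 kips.
a = T/(0.85 f'_c b) = 439.8/(0.85 × 4 × 15.2) = 8.51 in.

a ≈ 8.51 in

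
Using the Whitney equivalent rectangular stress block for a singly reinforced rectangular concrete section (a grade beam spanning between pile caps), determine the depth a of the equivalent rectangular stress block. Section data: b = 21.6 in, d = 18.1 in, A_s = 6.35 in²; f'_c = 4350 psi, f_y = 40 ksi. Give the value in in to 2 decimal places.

T = A_s f_y = 6.35 × 40 = 254 kips.
a = T/(0.85 f'_c b) = 254/(0.85 × 4.35 × 21.6) = 3.18 in.

a ≈ 3.18 in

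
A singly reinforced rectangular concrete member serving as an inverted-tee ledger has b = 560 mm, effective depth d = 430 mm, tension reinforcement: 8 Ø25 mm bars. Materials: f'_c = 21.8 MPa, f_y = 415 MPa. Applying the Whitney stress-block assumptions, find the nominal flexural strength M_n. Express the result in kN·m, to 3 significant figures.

M_n ≈ 573 kN·m

A_s = 8 × 491 = 3928 mm².
T = A_s f_y = 3928 × 415 = 1630120 N = 1630.12 kN.
From C = T: a = T/(0.85 f'_c b) = 1630120/(0.85 × 21.8 × 560) = 157.09 mm.
M_n = T(d − a/2) = 1630.12 kN × (430 − 78.545) mm = 572.91 kN·m.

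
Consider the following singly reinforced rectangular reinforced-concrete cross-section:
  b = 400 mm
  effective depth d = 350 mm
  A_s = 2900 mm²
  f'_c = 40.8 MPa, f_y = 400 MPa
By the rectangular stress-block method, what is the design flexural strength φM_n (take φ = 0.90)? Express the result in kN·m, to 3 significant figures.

T = A_s f_y = 2900 × 400 = 1160000 N = 1160 kN.
From C = T: a = T/(0.85 f'_c b) = 1160000/(0.85 × 40.8 × 400) = 83.62 mm.
M_n = T(d − a/2) = 1160 kN × (350 − 41.81) mm = 357.50 kN·m.
φM_n = 0.90 × 357.50 = 321.75 kN·m.

φM_n ≈ 322 kN·m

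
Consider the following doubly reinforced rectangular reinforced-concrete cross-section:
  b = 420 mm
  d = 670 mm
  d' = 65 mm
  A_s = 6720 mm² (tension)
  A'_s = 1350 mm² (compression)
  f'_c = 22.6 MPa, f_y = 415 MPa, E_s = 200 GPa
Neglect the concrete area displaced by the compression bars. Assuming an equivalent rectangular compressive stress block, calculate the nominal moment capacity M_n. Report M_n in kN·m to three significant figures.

Assume both tension and compression steel yield.
Net tension couple steel: A_s − A'_s = 5370 mm².
a = (A_s − A'_s) f_y / (0.85 f'_c b) = 2228550/(0.85 × 22.6 × 420) = 276.21 mm.
c = a/β₁ = 276.21/0.85 = 324.95 mm; ε'_s = 0.003(c − d')/c = 0.0024 ≥ f_y/E_s = 0.0021, so compression steel does yield.
M_n = (A_s − A'_s) f_y (d − a/2) + A'_s f_y (d − d') = [2228550 × (670 − 138.105) + 560250 × (670 − 65)] × 10⁻⁶ = 1185.35 + 338.95 = 1524.30 kN·m.

M_n ≈ 1520 kN·m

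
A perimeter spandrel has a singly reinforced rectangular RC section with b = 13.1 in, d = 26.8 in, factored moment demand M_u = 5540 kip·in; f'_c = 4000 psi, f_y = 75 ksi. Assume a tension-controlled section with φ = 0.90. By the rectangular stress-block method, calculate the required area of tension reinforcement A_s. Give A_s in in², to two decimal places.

M_n = M_u/φ = 5540/0.90 = 6155.56 kip·in.
From M_n = 0.85 f'_c a b (d − a/2):
a = d − √(d² − 2M_n/(0.85 f'_c b)) = 26.8 − √(26.8² − 2 × 6155.56/(0.85 × 4 × 13.1)) = 5.780 in.
A_s = 0.85 f'_c a b / f_y = 0.85 × 4 × 5.780 × 13.1 / 75 = 3.433 in².

A_s ≈ 3.43 in²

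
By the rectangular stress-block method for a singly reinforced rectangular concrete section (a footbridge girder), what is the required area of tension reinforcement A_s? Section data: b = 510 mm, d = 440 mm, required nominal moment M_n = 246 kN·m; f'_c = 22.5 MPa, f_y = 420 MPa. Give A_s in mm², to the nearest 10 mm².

A_s ≈ 1430 mm²

With M_n = 0.85 f'_c a b (d − a/2), solve the quadratic for a:
a = d − √(d² − 2M_n/(0.85 f'_c b)) = 440 − √(440² − 2 × 246×10⁶/(0.85 × 22.5 × 510)) = 61.64 mm.
A_s = 0.85 f'_c a b / f_y = 0.85 × 22.5 × 61.64 × 510 / 420 = 1431.5 mm².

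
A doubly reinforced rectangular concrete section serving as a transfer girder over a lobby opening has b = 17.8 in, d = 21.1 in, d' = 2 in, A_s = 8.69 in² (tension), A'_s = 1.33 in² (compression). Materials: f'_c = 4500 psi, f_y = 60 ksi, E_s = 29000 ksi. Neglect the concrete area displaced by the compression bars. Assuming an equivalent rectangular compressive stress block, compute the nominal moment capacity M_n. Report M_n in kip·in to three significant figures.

M_n ≈ 9410 kip·in

Assume both steels yield.
a = (A_s − A'_s) f_y/(0.85 f'_c b) = (8.69 − 1.33) × 60/(0.85 × 4.5 × 17.8) = 6.486 in.
c = a/β₁ = 6.486/0.825 = 7.862 in; ε'_s = 0.003(c − d')/c = 0.0022 ≥ ε_y = 0.0021, so the compression steel yields.
M_n = (A_s − A'_s) f_y (d − a/2) + A'_s f_y (d − d') = 441.6 × (21.1 − 3.243) + 79.8 × (21.1 − 2) = 7885.7 + 1524.2 = 9409.9 kip·in.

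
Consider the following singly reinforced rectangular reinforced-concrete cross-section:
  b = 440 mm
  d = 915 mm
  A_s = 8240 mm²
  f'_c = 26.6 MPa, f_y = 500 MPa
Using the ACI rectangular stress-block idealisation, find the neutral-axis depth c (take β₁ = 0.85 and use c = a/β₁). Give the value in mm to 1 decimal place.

T = A_s f_y = 8240 × 500 = 4120000 N = 4120 kN.
Setting C = 0.85 f'_c a b equal to T: a = 4120000/(0.85 × 26.6 × 440) = 414.137 mm.
With β₁ = 0.85, c = a/β₁ = 414.137/0.85 = 487.2 mm.

c ≈ 487.2 mm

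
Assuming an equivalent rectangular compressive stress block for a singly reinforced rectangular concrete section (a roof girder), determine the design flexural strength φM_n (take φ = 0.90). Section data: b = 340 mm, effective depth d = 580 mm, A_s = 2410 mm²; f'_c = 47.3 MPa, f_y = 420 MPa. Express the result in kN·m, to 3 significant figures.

φM_n ≈ 495 kN·m

T = A_s f_y = 2410 × 420 = 1012200 N = 1012.2 kN.
From C = T: a = T/(0.85 f'_c b) = 1012200/(0.85 × 47.3 × 340) = 74.05 mm.
M_n = T(d − a/2) = 1012.2 kN × (580 − 37.025) mm = 549.60 kN·m.
φM_n = 0.90 × 549.60 = 494.64 kN·m.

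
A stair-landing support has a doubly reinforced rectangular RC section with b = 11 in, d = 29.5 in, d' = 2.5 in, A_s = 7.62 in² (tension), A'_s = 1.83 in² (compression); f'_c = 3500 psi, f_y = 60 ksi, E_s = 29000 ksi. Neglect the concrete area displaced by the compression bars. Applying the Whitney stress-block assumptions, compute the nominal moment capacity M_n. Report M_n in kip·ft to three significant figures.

M_n ≈ 947 kip·ft

Assume both steels yield.
a = (A_s − A'_s) f_y/(0.85 f'_c b) = (7.62 − 1.83) × 60/(0.85 × 3.5 × 11) = 10.616 in.
c = a/β₁ = 10.616/0.85 = 12.489 in; ε'_s = 0.003(c − d')/c = 0.0024 ≥ ε_y = 0.0021, so the compression steel yields.
M_n = (A_s − A'_s) f_y (d − a/2) + A'_s f_y (d − d') = 347.4 × (29.5 − 5.308) + 109.8 × (29.5 − 2.5) = 8404.3 + 2964.6 = 11368.9 kip·in = 11368.9/12 = 947.41 kip·ft.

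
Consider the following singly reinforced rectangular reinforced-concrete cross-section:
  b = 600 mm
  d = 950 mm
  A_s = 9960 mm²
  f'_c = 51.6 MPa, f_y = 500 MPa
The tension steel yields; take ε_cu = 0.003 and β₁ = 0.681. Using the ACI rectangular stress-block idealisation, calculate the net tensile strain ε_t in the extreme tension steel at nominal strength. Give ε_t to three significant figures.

a = A_s f_y/(0.85 f'_c b) = 189.24 mm.
β₁ = 0.681, so c = a/β₁ = 189.24/0.681 = 277.89 mm.
From the linear strain diagram with ε_cu = 0.003: ε_t = 0.003 (d − c)/c = 0.003 × (950 − 277.89)/277.89 = 0.00726.
Since ε_t ≥ 0.005, the section is tension-controlled.

ε_t ≈ 0.00726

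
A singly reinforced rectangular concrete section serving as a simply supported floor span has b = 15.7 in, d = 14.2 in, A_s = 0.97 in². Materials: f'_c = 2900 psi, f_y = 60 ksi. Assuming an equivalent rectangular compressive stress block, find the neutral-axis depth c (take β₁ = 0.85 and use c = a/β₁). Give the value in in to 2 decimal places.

c ≈ 1.77 in

T = A_s f_y = 0.97 × 60 = 58.2 kips.
a = T/(0.85 f'_c b) = 58.2/(0.85 × 2.9 × 15.7) = 1.5039 in.
With β₁ = 0.85, c = a/β₁ = 1.5039/0.85 = 1.77 in.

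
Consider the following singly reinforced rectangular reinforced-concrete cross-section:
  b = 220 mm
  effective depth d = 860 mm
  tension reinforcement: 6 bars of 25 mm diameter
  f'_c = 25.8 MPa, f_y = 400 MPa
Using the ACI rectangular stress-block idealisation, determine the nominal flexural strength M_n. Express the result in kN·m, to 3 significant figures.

A_s = 6 × 491 = 2946 mm².
T = A_s f_y = 2946 × 400 = 1178400 N = 1178.4 kN.
From C = T: a = T/(0.85 f'_c b) = 1178400/(0.85 × 25.8 × 220) = 244.25 mm.
M_n = T(d − a/2) = 1178.4 kN × (860 − 122.125) mm = 869.51 kN·m.

M_n ≈ 870 kN·m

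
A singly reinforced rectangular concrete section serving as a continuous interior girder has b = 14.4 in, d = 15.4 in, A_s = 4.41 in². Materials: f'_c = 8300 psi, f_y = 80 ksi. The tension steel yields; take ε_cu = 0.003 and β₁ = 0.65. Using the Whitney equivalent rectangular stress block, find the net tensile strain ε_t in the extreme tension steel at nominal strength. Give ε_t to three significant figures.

a = A_s f_y/(0.85 f'_c b) = 3.473 in.
β₁ = 0.65, so c = a/β₁ = 3.473/0.65 = 5.343 in.
From the linear strain diagram with ε_cu = 0.003: ε_t = 0.003 (d − c)/c = 0.003 × (15.4 − 5.343)/5.343 = 0.00565.
Since ε_t ≥ 0.005, the section is tension-controlled.

ε_t ≈ 0.00565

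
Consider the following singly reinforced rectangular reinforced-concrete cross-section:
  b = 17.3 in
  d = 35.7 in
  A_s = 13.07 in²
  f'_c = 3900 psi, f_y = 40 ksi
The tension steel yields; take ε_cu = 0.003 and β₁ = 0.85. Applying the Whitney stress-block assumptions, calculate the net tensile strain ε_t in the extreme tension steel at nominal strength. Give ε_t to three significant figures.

a = A_s f_y/(0.85 f'_c b) = 9.116 in.
β₁ = 0.85, so c = a/β₁ = 9.116/0.85 = 10.725 in.
From the linear strain diagram with ε_cu = 0.003: ε_t = 0.003 (d − c)/c = 0.003 × (35.7 − 10.725)/10.725 = 0.00699.
Since ε_t ≥ 0.005, the section is tension-controlled.

ε_t ≈ 0.00699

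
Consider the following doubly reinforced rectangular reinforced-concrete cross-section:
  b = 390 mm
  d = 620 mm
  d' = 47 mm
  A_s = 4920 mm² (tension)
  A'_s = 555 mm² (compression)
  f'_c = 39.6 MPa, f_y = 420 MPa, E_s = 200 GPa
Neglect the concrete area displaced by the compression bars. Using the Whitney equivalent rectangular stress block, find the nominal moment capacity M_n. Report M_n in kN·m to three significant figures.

M_n ≈ 1140 kN·m

Assume both tension and compression steel yield.
Net tension couple steel: A_s − A'_s = 4365 mm².
a = (A_s − A'_s) f_y / (0.85 f'_c b) = 1833300/(0.85 × 39.6 × 390) = 139.65 mm.
c = a/β₁ = 139.65/0.767 = 182.07 mm; ε'_s = 0.003(c − d')/c = 0.0022 ≥ f_y/E_s = 0.0021, so compression steel does yield.
M_n = (A_s − A'_s) f_y (d − a/2) + A'_s f_y (d − d') = [1833300 × (620 − 69.825) + 233100 × (620 − 47)] × 10⁻⁶ = 1008.64 + 133.57 = 1142.21 kN·m.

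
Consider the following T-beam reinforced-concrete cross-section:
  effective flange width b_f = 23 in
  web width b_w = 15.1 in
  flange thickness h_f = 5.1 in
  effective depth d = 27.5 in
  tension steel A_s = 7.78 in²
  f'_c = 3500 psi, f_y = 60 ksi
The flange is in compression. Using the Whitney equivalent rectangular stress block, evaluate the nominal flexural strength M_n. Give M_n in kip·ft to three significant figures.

M_n ≈ 933 kip·ft

Tension: T = A_s f_y = 7.78 × 60 = 466.8 kips.
Try a within the flange: a = T/(0.85 f'_c b_f) = 466.8/(0.85 × 3.5 × 23) = 6.822 in.
a = 6.822 > h_f = 5.1 in: the block extends into the web. Split into flange-overhang and web parts.
C_f = 0.85 f'_c (b_f − b_w) h_f = 0.85 × 3.5 × (23 − 15.1) × 5.1 = 119.9 kips.
Remaining web compression depth: a_w = (T − C_f)/(0.85 f'_c b_w) = (466.8 − 119.9)/(0.85 × 3.5 × 15.1) = 7.722 in.
M_n = C_f(d − h_f/2) + (T − C_f)(d − a_w/2) = 119.9 × (27.5 − 2.55) + 346.9 × (27.5 − 3.861) = 2991.5 + 8200.4 = 11191.9 kip·in.
M_n = 11191.9/12 = 932.66 kip·ft.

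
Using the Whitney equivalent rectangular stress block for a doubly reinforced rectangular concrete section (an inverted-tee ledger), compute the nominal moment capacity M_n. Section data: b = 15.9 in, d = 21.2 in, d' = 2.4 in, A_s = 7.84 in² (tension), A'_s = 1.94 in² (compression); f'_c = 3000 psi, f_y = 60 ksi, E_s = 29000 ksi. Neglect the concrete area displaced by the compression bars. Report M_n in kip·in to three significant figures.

Assume both steels yield.
a = (A_s − A'_s) f_y/(0.85 f'_c b) = (7.84 − 1.94) × 60/(0.85 × 3 × 15.9) = 8.731 in.
c = a/β₁ = 8.731/0.85 = 10.272 in; ε'_s = 0.003(c − d')/c = 0.0023 ≥ ε_y = 0.0021, so the compression steel yields.
M_n = (A_s − A'_s) f_y (d − a/2) + A'_s f_y (d − d') = 354 × (21.2 − 4.3655) + 116.4 × (21.2 − 2.4) = 5959.4 + 2188.3 = 8147.7 kip·in.

M_n ≈ 8150 kip·in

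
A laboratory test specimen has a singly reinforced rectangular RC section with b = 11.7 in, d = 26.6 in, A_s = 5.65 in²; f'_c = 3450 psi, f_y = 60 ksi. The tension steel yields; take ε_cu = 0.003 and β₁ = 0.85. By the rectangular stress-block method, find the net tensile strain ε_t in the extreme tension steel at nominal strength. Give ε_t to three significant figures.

ε_t ≈ 0.00387

a = A_s f_y/(0.85 f'_c b) = 9.880 in.
β₁ = 0.85, so c = a/β₁ = 9.880/0.85 = 11.624 in.
From the linear strain diagram with ε_cu = 0.003: ε_t = 0.003 (d − c)/c = 0.003 × (26.6 − 11.624)/11.624 = 0.00387.
ε_t < 0.004 — the section is over-reinforced for flexure under ACI limits.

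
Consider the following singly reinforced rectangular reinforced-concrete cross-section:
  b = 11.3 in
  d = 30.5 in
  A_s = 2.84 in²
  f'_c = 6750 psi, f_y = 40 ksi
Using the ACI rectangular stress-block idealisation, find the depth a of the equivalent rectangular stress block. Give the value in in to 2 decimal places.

T = A_s f_y = 2.84 × 40 = 113.6 kips.
a = T/(0.85 f'_c b) = 113.6/(0.85 × 6.75 × 11.3) = 1.75 in.

a ≈ 1.75 in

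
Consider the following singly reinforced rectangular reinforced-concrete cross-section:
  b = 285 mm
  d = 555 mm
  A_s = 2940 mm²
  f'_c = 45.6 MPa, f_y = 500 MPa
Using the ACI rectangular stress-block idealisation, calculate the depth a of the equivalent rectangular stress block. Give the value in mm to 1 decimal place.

T = A_s f_y = 2940 × 500 = 1470000 N = 1470 kN.
Setting C = 0.85 f'_c a b equal to T: a = 1470000/(0.85 × 45.6 × 285) = 133.1 mm.

a ≈ 133.1 mm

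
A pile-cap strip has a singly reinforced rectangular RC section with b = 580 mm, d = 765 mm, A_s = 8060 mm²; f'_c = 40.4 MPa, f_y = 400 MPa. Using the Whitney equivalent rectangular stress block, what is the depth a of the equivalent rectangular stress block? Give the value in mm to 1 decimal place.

T = A_s f_y = 8060 × 400 = 3224000 N = 3224 kN.
Setting C = 0.85 f'_c a b equal to T: a = 3224000/(0.85 × 40.4 × 580) = 161.9 mm.

a ≈ 161.9 mm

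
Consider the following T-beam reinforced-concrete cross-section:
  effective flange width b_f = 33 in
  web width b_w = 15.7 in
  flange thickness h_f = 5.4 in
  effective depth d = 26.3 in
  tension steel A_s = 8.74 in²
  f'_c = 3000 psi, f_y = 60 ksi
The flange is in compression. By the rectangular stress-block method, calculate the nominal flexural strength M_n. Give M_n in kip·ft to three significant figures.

M_n ≈ 1010 kip·ft

Tension: T = A_s f_y = 8.74 × 60 = 524.4 kips.
Try a within the flange: a = T/(0.85 f'_c b_f) = 524.4/(0.85 × 3 × 33) = 6.232 in.
a = 6.232 > h_f = 5.4 in: the block extends into the web. Split into flange-overhang and web parts.
C_f = 0.85 f'_c (b_f − b_w) h_f = 0.85 × 3 × (33 − 15.7) × 5.4 = 238.2 kips.
Remaining web compression depth: a_w = (T − C_f)/(0.85 f'_c b_w) = (524.4 − 238.2)/(0.85 × 3 × 15.7) = 7.149 in.
M_n = C_f(d − h_f/2) + (T − C_f)(d − a_w/2) = 238.2 × (26.3 − 2.7) + 286.2 × (26.3 − 3.5745) = 5621.5 + 6504.0 = 12125.5 kip·in.
M_n = 12125.5/12 = 1010.46 kip·ft.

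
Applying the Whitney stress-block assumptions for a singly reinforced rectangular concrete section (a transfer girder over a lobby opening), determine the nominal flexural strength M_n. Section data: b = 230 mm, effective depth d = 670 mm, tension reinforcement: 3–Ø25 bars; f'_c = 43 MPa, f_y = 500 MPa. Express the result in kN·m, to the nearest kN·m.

A_s = 3 × 491 = 1473 mm².
T = A_s f_y = 1473 × 500 = 736500 N = 736.5 kN.
From C = T: a = T/(0.85 f'_c b) = 736500/(0.85 × 43 × 230) = 87.61 mm.
M_n = T(d − a/2) = 736.5 kN × (670 − 43.805) mm = 461.19 kN·m.

M_n ≈ 461 kN·m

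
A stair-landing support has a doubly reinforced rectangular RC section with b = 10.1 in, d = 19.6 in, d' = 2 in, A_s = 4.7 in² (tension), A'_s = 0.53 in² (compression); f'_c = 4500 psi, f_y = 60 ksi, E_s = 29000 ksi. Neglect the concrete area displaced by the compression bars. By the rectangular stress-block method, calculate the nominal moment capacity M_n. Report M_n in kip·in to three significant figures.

Assume both steels yield.
a = (A_s − A'_s) f_y/(0.85 f'_c b) = (4.7 − 0.53) × 60/(0.85 × 4.5 × 10.1) = 6.476 in.
c = a/β₁ = 6.476/0.825 = 7.850 in; ε'_s = 0.003(c − d')/c = 0.0022 ≥ ε_y = 0.0021, so the compression steel yields.
M_n = (A_s − A'_s) f_y (d − a/2) + A'_s f_y (d − d') = 250.2 × (19.6 − 3.238) + 31.8 × (19.6 − 2) = 4093.8 + 559.7 = 4653.5 kip·in.

M_n ≈ 4650 kip·in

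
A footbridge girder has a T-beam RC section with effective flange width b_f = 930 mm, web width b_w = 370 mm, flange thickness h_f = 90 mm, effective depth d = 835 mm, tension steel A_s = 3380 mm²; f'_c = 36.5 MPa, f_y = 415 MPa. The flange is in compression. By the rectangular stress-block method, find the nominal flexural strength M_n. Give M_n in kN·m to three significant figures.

Tension: T = A_s f_y = 3380 × 415 = 1402700 N.
Try a within the flange: a = T/(0.85 f'_c b_f) = 1402700/(0.85 × 36.5 × 930) = 48.61 mm.
Since a = 48.61 ≤ h_f = 90 mm, the stress block lies entirely in the flange; analyse as a rectangular beam of width b_f.
M_n = T(d − a/2) = 1402700 × (835 − 24.305) = 1137.16 × 10⁶ N·mm.
M_n = 1137.16 kN·m.

M_n ≈ 1140 kN·m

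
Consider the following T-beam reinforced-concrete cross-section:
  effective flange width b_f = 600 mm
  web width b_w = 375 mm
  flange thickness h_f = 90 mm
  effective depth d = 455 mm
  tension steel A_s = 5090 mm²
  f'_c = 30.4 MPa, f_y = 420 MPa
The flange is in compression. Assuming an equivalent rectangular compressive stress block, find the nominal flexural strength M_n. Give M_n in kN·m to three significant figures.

Tension: T = A_s f_y = 5090 × 420 = 2137800 N.
Try a within the flange: a = T/(0.85 f'_c b_f) = 2137800/(0.85 × 30.4 × 600) = 137.89 mm.
a = 137.89 > h_f = 90 mm: the block extends into the web. Split into flange-overhang and web parts.
C_f = 0.85 f'_c (b_f − b_w) h_f = 0.85 × 30.4 × (600 − 375) × 90 = 523260 N.
Remaining web compression depth: a_w = (T − C_f)/(0.85 f'_c b_w) = (2137800 − 523260)/(0.85 × 30.4 × 375) = 166.62 mm.
M_n = C_f(d − h_f/2) + (T − C_f)(d − a_w/2) = 523260 × (455 − 45) + 1614540 × (455 − 83.31) = 214.54 + 600.11 = 814.65 × 10⁶ N·mm.
M_n = 814.65 kN·m.

M_n ≈ 815 kN·m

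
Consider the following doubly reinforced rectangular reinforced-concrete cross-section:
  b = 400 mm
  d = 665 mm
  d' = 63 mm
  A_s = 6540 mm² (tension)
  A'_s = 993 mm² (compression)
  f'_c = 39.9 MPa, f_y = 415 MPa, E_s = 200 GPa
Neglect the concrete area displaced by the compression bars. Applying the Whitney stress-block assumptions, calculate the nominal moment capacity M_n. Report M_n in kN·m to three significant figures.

M_n ≈ 1580 kN·m

Assume both tension and compression steel yield.
Net tension couple steel: A_s − A'_s = 5547 mm².
a = (A_s − A'_s) f_y / (0.85 f'_c b) = 2302005/(0.85 × 39.9 × 400) = 169.69 mm.
c = a/β₁ = 169.69/0.765 = 221.82 mm; ε'_s = 0.003(c − d')/c = 0.0021 ≥ f_y/E_s = 0.0021, so compression steel does yield.
M_n = (A_s − A'_s) f_y (d − a/2) + A'_s f_y (d − d') = [2302005 × (665 − 84.845) + 412095 × (665 − 63)] × 10⁻⁶ = 1335.52 + 248.08 = 1583.60 kN·m.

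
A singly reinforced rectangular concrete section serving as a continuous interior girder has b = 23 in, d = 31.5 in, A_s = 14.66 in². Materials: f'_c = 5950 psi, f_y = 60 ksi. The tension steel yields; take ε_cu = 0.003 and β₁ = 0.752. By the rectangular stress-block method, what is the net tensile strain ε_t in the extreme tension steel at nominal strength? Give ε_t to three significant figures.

a = A_s f_y/(0.85 f'_c b) = 7.562 in.
β₁ = 0.752, so c = a/β₁ = 7.562/0.752 = 10.056 in.
From the linear strain diagram with ε_cu = 0.003: ε_t = 0.003 (d − c)/c = 0.003 × (31.5 − 10.056)/10.056 = 0.00640.
Since ε_t ≥ 0.005, the section is tension-controlled.

ε_t ≈ 0.00640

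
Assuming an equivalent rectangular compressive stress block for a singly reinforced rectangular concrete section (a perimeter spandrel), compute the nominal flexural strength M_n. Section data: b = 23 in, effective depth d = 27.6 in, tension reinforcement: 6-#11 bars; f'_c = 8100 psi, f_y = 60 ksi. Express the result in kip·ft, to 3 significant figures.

A_s = 6 × 1.56 = 9.36 in².
T = A_s f_y = 9.36 × 60 = 561.6 kips.
a = T/(0.85 f'_c b) = 561.6/(0.85 × 8.1 × 23) = 3.546 in.
M_n = T(d − a/2) = 561.6 × (27.6 − 1.773) = 14504.4 kip·in = 14504.4/12 = 1208.70 kip·ft.

M_n ≈ 1210 kip·ft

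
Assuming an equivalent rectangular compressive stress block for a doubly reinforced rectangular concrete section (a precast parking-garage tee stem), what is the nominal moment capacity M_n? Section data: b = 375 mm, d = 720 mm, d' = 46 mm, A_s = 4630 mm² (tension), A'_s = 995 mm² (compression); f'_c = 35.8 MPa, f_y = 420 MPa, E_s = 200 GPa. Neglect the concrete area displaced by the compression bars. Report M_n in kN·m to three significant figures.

M_n ≈ 1280 kN·m

Assume both tension and compression steel yield.
Net tension couple steel: A_s − A'_s = 3635 mm².
a = (A_s − A'_s) f_y / (0.85 f'_c b) = 1526700/(0.85 × 35.8 × 375) = 133.79 mm.
c = a/β₁ = 133.79/0.794 = 168.50 mm; ε'_s = 0.003(c − d')/c = 0.0022 ≥ f_y/E_s = 0.0021, so compression steel does yield.
M_n = (A_s − A'_s) f_y (d − a/2) + A'_s f_y (d − d') = [1526700 × (720 − 66.895) + 417900 × (720 − 46)] × 10⁻⁶ = 997.10 + 281.66 = 1278.76 kN·m.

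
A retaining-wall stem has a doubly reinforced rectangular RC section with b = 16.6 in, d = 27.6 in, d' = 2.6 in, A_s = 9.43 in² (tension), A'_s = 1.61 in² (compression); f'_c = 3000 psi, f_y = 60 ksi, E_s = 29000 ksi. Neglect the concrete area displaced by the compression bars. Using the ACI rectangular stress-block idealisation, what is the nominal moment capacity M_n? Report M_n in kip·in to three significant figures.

M_n ≈ 12800 kip·in

Assume both steels yield.
a = (A_s − A'_s) f_y/(0.85 f'_c b) = (9.43 − 1.61) × 60/(0.85 × 3 × 16.6) = 11.084 in.
c = a/β₁ = 11.084/0.85 = 13.040 in; ε'_s = 0.003(c − d')/c = 0.0024 ≥ ε_y = 0.0021, so the compression steel yields.
M_n = (A_s − A'_s) f_y (d − a/2) + A'_s f_y (d − d') = 469.2 × (27.6 − 5.542) + 96.6 × (27.6 − 2.6) = 10349.6 + 2415.0 = 12764.6 kip·in.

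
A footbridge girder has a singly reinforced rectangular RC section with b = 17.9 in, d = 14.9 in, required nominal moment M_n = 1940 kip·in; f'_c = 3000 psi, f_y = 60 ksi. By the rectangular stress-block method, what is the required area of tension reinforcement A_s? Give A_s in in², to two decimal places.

From M_n = 0.85 f'_c a b (d − a/2):
a = d − √(d² − 2M_n/(0.85 f'_c b)) = 14.9 − √(14.9² − 2 × 1940/(0.85 × 3 × 17.9)) = 3.195 in.
A_s = 0.85 f'_c a b / f_y = 0.85 × 3 × 3.195 × 17.9 / 60 = 2.431 in².

A_s ≈ 2.43 in²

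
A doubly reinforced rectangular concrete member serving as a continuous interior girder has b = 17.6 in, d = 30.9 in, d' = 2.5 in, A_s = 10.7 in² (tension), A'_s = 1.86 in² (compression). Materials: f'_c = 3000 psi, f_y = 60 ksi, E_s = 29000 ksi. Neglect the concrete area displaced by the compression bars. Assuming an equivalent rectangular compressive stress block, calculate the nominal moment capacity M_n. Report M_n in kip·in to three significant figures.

Assume both steels yield.
a = (A_s − A'_s) f_y/(0.85 f'_c b) = (10.7 − 1.86) × 60/(0.85 × 3 × 17.6) = 11.818 in.
c = a/β₁ = 11.818/0.85 = 13.904 in; ε'_s = 0.003(c − d')/c = 0.0025 ≥ ε_y = 0.0021, so the compression steel yields.
M_n = (A_s − A'_s) f_y (d − a/2) + A'_s f_y (d − d') = 530.4 × (30.9 − 5.909) + 111.6 × (30.9 − 2.5) = 13255.2 + 3169.4 = 16424.6 kip·in.

M_n ≈ 16400 kip·in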